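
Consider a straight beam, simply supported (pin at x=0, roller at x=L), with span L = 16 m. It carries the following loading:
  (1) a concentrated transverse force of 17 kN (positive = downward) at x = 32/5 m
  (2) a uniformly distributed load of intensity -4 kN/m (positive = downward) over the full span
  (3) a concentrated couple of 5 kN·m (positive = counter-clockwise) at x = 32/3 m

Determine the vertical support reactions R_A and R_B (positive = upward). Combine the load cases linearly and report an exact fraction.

R_A = -1719/80 kN, R_B = -2041/80 kN

Load 1 — point force P=17 kN at a=32/5 m (b=L-a=48/5):
  R_A = Pb/L = 17·(48/5)/16 = 51/5 kN
  R_B = Pa/L = 17·(32/5)/16 = 34/5 kN
Load 2 — uniform load w=-4 kN/m over full span:
  R_A = wL/2 = (-4)·16/2 = -32 kN
  R_B = wL/2 = (-4)·16/2 = -32 kN
Load 3 — applied couple M₀=5 kN·m at a=32/3 m (b=L-a=16/3):
  R_A = M₀/L = 5/16 kN
  R_B = -M₀/L = -5/16 kN
Superposition: R_A = -1719/80 kN, R_B = -2041/80 kN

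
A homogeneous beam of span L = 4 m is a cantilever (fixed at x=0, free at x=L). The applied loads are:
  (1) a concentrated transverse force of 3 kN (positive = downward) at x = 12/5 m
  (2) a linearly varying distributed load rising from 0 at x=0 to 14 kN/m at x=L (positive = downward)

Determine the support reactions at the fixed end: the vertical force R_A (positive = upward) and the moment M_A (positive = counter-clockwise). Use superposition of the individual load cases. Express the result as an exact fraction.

Load 1 — point force P=3 kN at a=12/5 m (b=L-a=8/5):
  R_A = P = 3 kN
  M_A = Pa = 3·(12/5) = 36/5 kN·m
Load 2 — triangular load w₀=14 kN/m (0→w₀ over full span):
  R_A = w₀L/2 = 14·4/2 = 28 kN
  M_A = w₀L²/3 = 14·4²/3 = 224/3 kN·m
Superposition: R_A = 31 kN, M_A = 1228/15 kN·m

R_A = 31 kN, M_A = 1228/15 kN·m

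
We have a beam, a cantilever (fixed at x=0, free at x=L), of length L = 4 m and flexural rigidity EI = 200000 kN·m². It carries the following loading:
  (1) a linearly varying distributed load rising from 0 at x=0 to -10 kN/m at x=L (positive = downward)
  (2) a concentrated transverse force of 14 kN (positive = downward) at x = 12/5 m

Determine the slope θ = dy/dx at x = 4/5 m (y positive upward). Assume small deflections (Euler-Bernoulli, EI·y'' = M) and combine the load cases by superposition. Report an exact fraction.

θ(4/5) = 163/2343750 rad

Load 1 — triangular load w₀=-10 kN/m (0→w₀ over full span):
  θ_1 = (w₀Lx²/4-w₀L²x/3-w₀x⁴/(24L))/EI = ((-10)·4·(4/5)²/4-(-10)·4²·(4/5)/3-(-10)·(4/5)⁴/(24·4))/200000 = 851/4687500 rad
Load 2 — point force P=14 kN at a=12/5 m (b=L-a=8/5):
  θ_2 = -Px(2a-x)/(2EI)  [x≤a] = -14·(4/5)·(2·(12/5)-(4/5))/(2·200000) = -7/62500 rad
Superposition: θ = Σ θ_i = 163/2343750 rad ≈ 0.000070 rad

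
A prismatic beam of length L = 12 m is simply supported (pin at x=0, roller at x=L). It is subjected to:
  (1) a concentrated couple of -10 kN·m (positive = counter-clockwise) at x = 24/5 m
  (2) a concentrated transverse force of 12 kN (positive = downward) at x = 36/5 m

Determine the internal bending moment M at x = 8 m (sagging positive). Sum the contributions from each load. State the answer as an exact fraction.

Load 1 — applied couple M₀=-10 kN·m at a=24/5 m (b=L-a=36/5):
  M_1 = M₀x/L - M₀  [x>a] = (-10)·8/12 - (-10) = 10/3 kN·m
Load 2 — point force P=12 kN at a=36/5 m (b=L-a=24/5):
  M_2 = Pa(L-x)/L  [x>a] = 12·(36/5)·(12-8)/12 = 144/5 kN·m
Superposition: M = Σ M_i = 482/15 kN·m ≈ 32.133333 kN·m

M(8) = 482/15 kN·m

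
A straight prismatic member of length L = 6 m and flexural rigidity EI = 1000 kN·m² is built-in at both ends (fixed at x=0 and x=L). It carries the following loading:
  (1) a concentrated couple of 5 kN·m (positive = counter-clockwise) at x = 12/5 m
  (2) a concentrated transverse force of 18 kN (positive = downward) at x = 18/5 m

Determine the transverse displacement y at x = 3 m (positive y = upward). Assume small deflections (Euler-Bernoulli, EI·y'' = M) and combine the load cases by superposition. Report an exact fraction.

Load 1 — applied couple M₀=5 kN·m at a=12/5 m (b=L-a=18/5):
  y_1 = (R_Ax³/6 - M_Ax²/2 - M₀(x-a)²/2)/EI  [x>a] with R_A=6/5, M_A=3/5 = ((6/5)·3³/6 - (3/5)·3²/2 - 5·(3-(12/5))²/2)/1000 = 9/5000 m
Load 2 — point force P=18 kN at a=18/5 m (b=L-a=12/5):
  y_2 = -Pb²x²(3aL-(3a+b)x)/(6L³EI)  [x≤a] = -18·(12/5)²·3²·(3·(18/5)·6-(3·(18/5)+(12/5))·3)/(6·6³·1000) = -567/31250 m
Superposition: y = Σ y_i = -2043/125000 m ≈ -0.016344 m

y(3) = -2043/125000 m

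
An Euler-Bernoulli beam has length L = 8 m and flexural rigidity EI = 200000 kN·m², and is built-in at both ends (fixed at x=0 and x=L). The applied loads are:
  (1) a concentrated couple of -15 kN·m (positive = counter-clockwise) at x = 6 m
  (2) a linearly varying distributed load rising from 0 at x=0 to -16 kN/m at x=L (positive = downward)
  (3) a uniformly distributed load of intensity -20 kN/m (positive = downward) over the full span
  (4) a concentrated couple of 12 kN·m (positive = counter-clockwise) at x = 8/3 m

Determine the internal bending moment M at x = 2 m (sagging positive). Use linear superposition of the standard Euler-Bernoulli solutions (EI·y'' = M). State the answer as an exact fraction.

M(2) = -5023/480 kN·m

Load 1 — applied couple M₀=-15 kN·m at a=6 m (b=L-a=2):
  M_1 = R_Ax - M_A  [x≤a] with R_A=-135/64, M_A=-75/16 = (-135/64)·2 - (-75/16) = 15/32 kN·m
Load 2 — triangular load w₀=-16 kN/m (0→w₀ over full span):
  M_2 = 3w₀Lx/20 - w₀L²/30 - w₀x³/(6L) = 3·(-16)·8·2/20 - (-16)·8²/30 - (-16)·2³/(6·8) = -8/5 kN·m
Load 3 — uniform load w=-20 kN/m over full span:
  M_3 = wLx/2 - wL²/12 - wx²/2 = (-20)·8·2/2 - (-20)·8²/12 - (-20)·2²/2 = -40/3 kN·m
Load 4 — applied couple M₀=12 kN·m at a=8/3 m (b=L-a=16/3):
  M_4 = R_Ax - M_A  [x≤a] with R_A=2, M_A=0 = 2·2 - 0 = 4 kN·m
Superposition: M = Σ M_i = -5023/480 kN·m ≈ -10.464583 kN·m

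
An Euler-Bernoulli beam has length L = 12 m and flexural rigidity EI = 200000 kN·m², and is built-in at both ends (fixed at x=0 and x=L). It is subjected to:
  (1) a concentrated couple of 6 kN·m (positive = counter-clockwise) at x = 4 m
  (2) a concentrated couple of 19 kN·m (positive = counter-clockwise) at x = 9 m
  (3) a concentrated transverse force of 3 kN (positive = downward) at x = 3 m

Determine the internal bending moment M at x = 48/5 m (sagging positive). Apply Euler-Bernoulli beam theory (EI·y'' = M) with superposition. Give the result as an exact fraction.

Load 1 — applied couple M₀=6 kN·m at a=4 m (b=L-a=8):
  M_1 = R_Ax - M_A - M₀  [x>a] with R_A=2/3, M_A=0 = (2/3)·(48/5) - 0 - 6 = 2/5 kN·m
Load 2 — applied couple M₀=19 kN·m at a=9 m (b=L-a=3):
  M_2 = R_Ax - M_A - M₀  [x>a] with R_A=57/32, M_A=95/16 = (57/32)·(48/5) - (95/16) - 19 = -627/80 kN·m
Load 3 — point force P=3 kN at a=3 m (b=L-a=9):
  M_3 = Pa²(a+3b)(L-x)/L³ - Pa²b/L²  [x>a] = 3·3²·(3+3·9)·(12-(48/5))/12³ - 3·3²·9/12² = -9/16 kN·m
Superposition: M = Σ M_i = -8 kN·m ≈ -8.000000 kN·m

M(48/5) = -8 kN·m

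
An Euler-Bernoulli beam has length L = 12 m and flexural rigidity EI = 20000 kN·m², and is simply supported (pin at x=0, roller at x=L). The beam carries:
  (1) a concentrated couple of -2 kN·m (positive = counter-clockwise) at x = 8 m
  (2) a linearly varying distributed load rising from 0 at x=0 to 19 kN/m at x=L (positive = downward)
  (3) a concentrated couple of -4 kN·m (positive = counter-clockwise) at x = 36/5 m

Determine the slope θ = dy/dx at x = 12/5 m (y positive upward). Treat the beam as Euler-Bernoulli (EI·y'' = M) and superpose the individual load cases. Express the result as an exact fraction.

Load 1 — applied couple M₀=-2 kN·m at a=8 m (b=L-a=4):
  θ_1 = (M₀x²/(2L)+C₁)/EI  [x≤a] with C₁=M₀(3b²-L²)/(6L)=8/3 = ((-2)·(12/5)²/(2·12)+(8/3))/20000 = 41/375000 rad
Load 2 — triangular load w₀=19 kN/m (0→w₀ over full span):
  θ_2 = -w₀(7L⁴-30L²x²+15x⁴)/(360LEI) = -19·(7·12⁴-30·12²·(12/5)²+15·(12/5)⁴)/(360·12·20000) = -10374/390625 rad
Load 3 — applied couple M₀=-4 kN·m at a=36/5 m (b=L-a=24/5):
  θ_3 = (M₀x²/(2L)+C₁)/EI  [x≤a] with C₁=M₀(3b²-L²)/(6L)=104/25 = ((-4)·(12/5)²/(2·12)+(104/25))/20000 = 1/6250 rad
Superposition: θ = Σ θ_i = -246451/9375000 rad ≈ -0.026288 rad

θ(12/5) = -246451/9375000 rad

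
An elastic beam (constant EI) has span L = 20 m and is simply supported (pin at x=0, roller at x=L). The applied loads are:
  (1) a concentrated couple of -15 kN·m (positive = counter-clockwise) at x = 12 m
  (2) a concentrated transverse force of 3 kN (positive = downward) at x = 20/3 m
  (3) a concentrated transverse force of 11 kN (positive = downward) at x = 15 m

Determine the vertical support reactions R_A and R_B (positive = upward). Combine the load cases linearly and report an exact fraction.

R_A = 4 kN, R_B = 10 kN

Load 1 — applied couple M₀=-15 kN·m at a=12 m (b=L-a=8):
  R_A = M₀/L = (-15)/20 = -3/4 kN
  R_B = -M₀/L = -(-15)/20 = 3/4 kN
Load 2 — point force P=3 kN at a=20/3 m (b=L-a=40/3):
  R_A = Pb/L = 3·(40/3)/20 = 2 kN
  R_B = Pa/L = 3·(20/3)/20 = 1 kN
Load 3 — point force P=11 kN at a=15 m (b=L-a=5):
  R_A = Pb/L = 11·5/20 = 11/4 kN
  R_B = Pa/L = 11·15/20 = 33/4 kN
Superposition: R_A = 4 kN, R_B = 10 kN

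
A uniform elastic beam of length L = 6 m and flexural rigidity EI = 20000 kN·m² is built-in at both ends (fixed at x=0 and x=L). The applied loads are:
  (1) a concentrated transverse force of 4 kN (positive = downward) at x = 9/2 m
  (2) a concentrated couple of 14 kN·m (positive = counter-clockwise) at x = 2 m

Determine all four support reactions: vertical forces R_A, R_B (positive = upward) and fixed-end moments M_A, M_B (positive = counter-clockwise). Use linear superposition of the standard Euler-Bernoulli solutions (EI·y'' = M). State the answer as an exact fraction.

Load 1 — point force P=4 kN at a=9/2 m (b=L-a=3/2):
  R_A = Pb²(3a+b)/L³ = 4·(3/2)²·(3·(9/2)+(3/2))/6³ = 5/8 kN
  M_A = Pab²/L² = 4·(9/2)·(3/2)²/6² = 9/8 kN·m
  R_B = Pa²(a+3b)/L³ = 4·(9/2)²·((9/2)+3·(3/2))/6³ = 27/8 kN
  M_B = -Pa²b/L² = -4·(9/2)²·(3/2)/6² = -27/8 kN·m
Load 2 — applied couple M₀=14 kN·m at a=2 m (b=L-a=4):
  R_A = 6M₀ab/L³ = 6·14·2·4/6³ = 28/9 kN
  M_A = M₀b(2a-b)/L² = 14·4·(2·2-4)/6² = 0 kN·m
  R_B = -6M₀ab/L³ = -6·14·2·4/6³ = -28/9 kN
  M_B = M₀a(2b-a)/L² = 14·2·(2·4-2)/6² = 14/3 kN·m
Superposition: R_A = 269/72 kN, M_A = 9/8 kN·m, R_B = 19/72 kN, M_B = 31/24 kN·m

R_A = 269/72 kN, M_A = 9/8 kN·m, R_B = 19/72 kN, M_B = 31/24 kN·m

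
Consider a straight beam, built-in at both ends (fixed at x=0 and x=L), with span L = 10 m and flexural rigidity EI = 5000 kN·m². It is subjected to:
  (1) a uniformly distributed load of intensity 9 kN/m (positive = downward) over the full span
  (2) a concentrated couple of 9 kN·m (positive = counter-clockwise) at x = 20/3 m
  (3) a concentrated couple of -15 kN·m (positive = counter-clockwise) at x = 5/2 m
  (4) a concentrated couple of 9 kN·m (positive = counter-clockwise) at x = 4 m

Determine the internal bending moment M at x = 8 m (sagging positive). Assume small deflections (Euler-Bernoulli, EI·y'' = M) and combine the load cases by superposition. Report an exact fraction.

M(8) = -12849/2000 kN·m

Load 1 — uniform load w=9 kN/m over full span:
  M_1 = wLx/2 - wL²/12 - wx²/2 = 9·10·8/2 - 9·10²/12 - 9·8²/2 = -3 kN·m
Load 2 — applied couple M₀=9 kN·m at a=20/3 m (b=L-a=10/3):
  M_2 = R_Ax - M_A - M₀  [x>a] with R_A=6/5, M_A=3 = (6/5)·8 - 3 - 9 = -12/5 kN·m
Load 3 — applied couple M₀=-15 kN·m at a=5/2 m (b=L-a=15/2):
  M_3 = R_Ax - M_A - M₀  [x>a] with R_A=-27/16, M_A=45/16 = (-27/16)·8 - (45/16) - (-15) = -21/16 kN·m
Load 4 — applied couple M₀=9 kN·m at a=4 m (b=L-a=6):
  M_4 = R_Ax - M_A - M₀  [x>a] with R_A=162/125, M_A=27/25 = (162/125)·8 - (27/25) - 9 = 36/125 kN·m
Superposition: M = Σ M_i = -12849/2000 kN·m ≈ -6.424500 kN·m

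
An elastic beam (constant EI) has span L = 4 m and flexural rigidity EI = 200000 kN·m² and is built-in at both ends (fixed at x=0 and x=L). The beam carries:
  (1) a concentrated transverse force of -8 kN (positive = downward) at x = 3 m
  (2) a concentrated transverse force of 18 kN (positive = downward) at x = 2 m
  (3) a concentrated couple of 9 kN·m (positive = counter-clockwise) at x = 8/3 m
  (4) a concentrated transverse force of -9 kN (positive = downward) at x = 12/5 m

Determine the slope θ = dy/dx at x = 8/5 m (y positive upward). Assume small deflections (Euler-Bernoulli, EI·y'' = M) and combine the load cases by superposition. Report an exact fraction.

θ(8/5) = -1223/156250000 rad

Load 1 — point force P=-8 kN at a=3 m (b=L-a=1):
  θ_1 = -Pb²x(2aL-(3a+b)x)/(2L³EI)  [x≤a] = -(-8)·1²·(8/5)·(2·3·4-(3·3+1)·(8/5))/(2·4³·200000) = 1/250000 rad
Load 2 — point force P=18 kN at a=2 m (b=L-a=2):
  θ_2 = -Pb²x(2aL-(3a+b)x)/(2L³EI)  [x≤a] = -18·2²·(8/5)·(2·2·4-(3·2+2)·(8/5))/(2·4³·200000) = -9/625000 rad
Load 3 — applied couple M₀=9 kN·m at a=8/3 m (b=L-a=4/3):
  θ_3 = (R_Ax²/2 - M_Ax)/EI  [x≤a] with R_A=3, M_A=3 = (3·(8/5)²/2 - 3·(8/5))/200000 = -3/625000 rad
Load 4 — point force P=-9 kN at a=12/5 m (b=L-a=8/5):
  θ_4 = -Pb²x(2aL-(3a+b)x)/(2L³EI)  [x≤a] = -(-9)·(8/5)²·(8/5)·(2·(12/5)·4-(3·(12/5)+(8/5))·(8/5))/(2·4³·200000) = 72/9765625 rad
Superposition: θ = Σ θ_i = -1223/156250000 rad ≈ -0.000008 rad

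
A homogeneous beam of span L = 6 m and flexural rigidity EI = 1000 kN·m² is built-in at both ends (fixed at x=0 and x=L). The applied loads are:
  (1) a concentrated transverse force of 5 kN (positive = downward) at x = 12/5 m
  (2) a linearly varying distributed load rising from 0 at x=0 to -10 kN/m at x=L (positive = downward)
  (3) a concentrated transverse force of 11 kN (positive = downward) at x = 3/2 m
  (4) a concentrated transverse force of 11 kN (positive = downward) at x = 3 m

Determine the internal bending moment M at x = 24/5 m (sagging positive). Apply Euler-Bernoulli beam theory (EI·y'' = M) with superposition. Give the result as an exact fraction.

Load 1 — point force P=5 kN at a=12/5 m (b=L-a=18/5):
  M_1 = Pa²(a+3b)(L-x)/L³ - Pa²b/L²  [x>a] = 5·(12/5)²·((12/5)+3·(18/5))·(6-(24/5))/6³ - 5·(12/5)²·(18/5)/6² = -96/125 kN·m
Load 2 — triangular load w₀=-10 kN/m (0→w₀ over full span):
  M_2 = 3w₀Lx/20 - w₀L²/30 - w₀x³/(6L) = 3·(-10)·6·(24/5)/20 - (-10)·6²/30 - (-10)·(24/5)³/(6·6) = -12/25 kN·m
Load 3 — point force P=11 kN at a=3/2 m (b=L-a=9/2):
  M_3 = Pa²(a+3b)(L-x)/L³ - Pa²b/L²  [x>a] = 11·(3/2)²·((3/2)+3·(9/2))·(6-(24/5))/6³ - 11·(3/2)²·(9/2)/6² = -33/32 kN·m
Load 4 — point force P=11 kN at a=3 m (b=L-a=3):
  M_4 = Pa²(a+3b)(L-x)/L³ - Pa²b/L²  [x>a] = 11·3²·(3+3·3)·(6-(24/5))/6³ - 11·3²·3/6² = -33/20 kN·m
Superposition: M = Σ M_i = -15717/4000 kN·m ≈ -3.929250 kN·m

M(24/5) = -15717/4000 kN·m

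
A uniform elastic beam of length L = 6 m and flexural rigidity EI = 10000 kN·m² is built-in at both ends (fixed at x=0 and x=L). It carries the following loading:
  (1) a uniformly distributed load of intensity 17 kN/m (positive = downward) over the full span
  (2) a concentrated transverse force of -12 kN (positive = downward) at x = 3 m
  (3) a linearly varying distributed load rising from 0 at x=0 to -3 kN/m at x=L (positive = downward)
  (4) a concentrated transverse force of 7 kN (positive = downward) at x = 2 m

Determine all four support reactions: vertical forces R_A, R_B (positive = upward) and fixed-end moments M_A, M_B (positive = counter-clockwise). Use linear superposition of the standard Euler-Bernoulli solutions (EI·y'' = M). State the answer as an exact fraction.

Load 1 — uniform load w=17 kN/m over full span:
  R_A = wL/2 = 17·6/2 = 51 kN
  M_A = wL²/12 = 17·6²/12 = 51 kN·m
  R_B = wL/2 = 17·6/2 = 51 kN
  M_B = -wL²/12 = -17·6²/12 = -51 kN·m
Load 2 — point force P=-12 kN at a=3 m (b=L-a=3):
  R_A = Pb²(3a+b)/L³ = (-12)·3²·(3·3+3)/6³ = -6 kN
  M_A = Pab²/L² = (-12)·3·3²/6² = -9 kN·m
  R_B = Pa²(a+3b)/L³ = (-12)·3²·(3+3·3)/6³ = -6 kN
  M_B = -Pa²b/L² = -(-12)·3²·3/6² = 9 kN·m
Load 3 — triangular load w₀=-3 kN/m (0→w₀ over full span):
  R_A = 3w₀L/20 = 3·(-3)·6/20 = -27/10 kN
  M_A = w₀L²/30 = (-3)·6²/30 = -18/5 kN·m
  R_B = 7w₀L/20 = 7·(-3)·6/20 = -63/10 kN
  M_B = -w₀L²/20 = -(-3)·6²/20 = 27/5 kN·m
Load 4 — point force P=7 kN at a=2 m (b=L-a=4):
  R_A = Pb²(3a+b)/L³ = 7·4²·(3·2+4)/6³ = 140/27 kN
  M_A = Pab²/L² = 7·2·4²/6² = 56/9 kN·m
  R_B = Pa²(a+3b)/L³ = 7·2²·(2+3·4)/6³ = 49/27 kN
  M_B = -Pa²b/L² = -7·2²·4/6² = -28/9 kN·m
Superposition: R_A = 12821/270 kN, M_A = 2008/45 kN·m, R_B = 10939/270 kN, M_B = -1787/45 kN·m

R_A = 12821/270 kN, M_A = 2008/45 kN·m, R_B = 10939/270 kN, M_B = -1787/45 kN·m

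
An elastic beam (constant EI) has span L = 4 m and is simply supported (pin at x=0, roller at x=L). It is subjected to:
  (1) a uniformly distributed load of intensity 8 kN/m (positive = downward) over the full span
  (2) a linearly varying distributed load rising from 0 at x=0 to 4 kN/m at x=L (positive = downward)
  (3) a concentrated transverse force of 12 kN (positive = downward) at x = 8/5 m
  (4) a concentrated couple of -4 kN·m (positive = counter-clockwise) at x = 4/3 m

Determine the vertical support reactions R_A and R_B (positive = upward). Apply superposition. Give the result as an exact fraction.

R_A = 373/15 kN, R_B = 407/15 kN

Load 1 — uniform load w=8 kN/m over full span:
  R_A = wL/2 = 8·4/2 = 16 kN
  R_B = wL/2 = 8·4/2 = 16 kN
Load 2 — triangular load w₀=4 kN/m (0→w₀ over full span):
  R_A = w₀L/6 = 4·4/6 = 8/3 kN
  R_B = w₀L/3 = 4·4/3 = 16/3 kN
Load 3 — point force P=12 kN at a=8/5 m (b=L-a=12/5):
  R_A = Pb/L = 12·(12/5)/4 = 36/5 kN
  R_B = Pa/L = 12·(8/5)/4 = 24/5 kN
Load 4 — applied couple M₀=-4 kN·m at a=4/3 m (b=L-a=8/3):
  R_A = M₀/L = (-4)/4 = -1 kN
  R_B = -M₀/L = -(-4)/4 = 1 kN
Superposition: R_A = 373/15 kN, R_B = 407/15 kN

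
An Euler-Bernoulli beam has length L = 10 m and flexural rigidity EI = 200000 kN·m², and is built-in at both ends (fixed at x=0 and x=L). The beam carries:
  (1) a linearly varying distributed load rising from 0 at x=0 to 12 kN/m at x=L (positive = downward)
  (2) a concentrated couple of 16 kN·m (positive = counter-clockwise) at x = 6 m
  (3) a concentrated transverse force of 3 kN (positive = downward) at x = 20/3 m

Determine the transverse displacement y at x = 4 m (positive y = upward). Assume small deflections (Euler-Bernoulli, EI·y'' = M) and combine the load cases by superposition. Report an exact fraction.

y(4) = -8654/10546875 m

Load 1 — triangular load w₀=12 kN/m (0→w₀ over full span):
  y_1 = -w₀x²(L-x)²(x+2L)/(120LEI) = -12·4²·(10-4)²·(4+2·10)/(120·10·200000) = -54/78125 m
Load 2 — applied couple M₀=16 kN·m at a=6 m (b=L-a=4):
  y_2 = (R_Ax³/6 - M_Ax²/2)/EI  [x≤a] with R_A=288/125, M_A=128/25 = ((288/125)·4³/6 - (128/25)·4²/2)/200000 = -32/390625 m
Load 3 — point force P=3 kN at a=20/3 m (b=L-a=10/3):
  y_3 = -Pb²x²(3aL-(3a+b)x)/(6L³EI)  [x≤a] = -3·(10/3)²·4²·(3·(20/3)·10-(3·(20/3)+(10/3))·4)/(6·10³·200000) = -4/84375 m
Superposition: y = Σ y_i = -8654/10546875 m ≈ -0.000821 m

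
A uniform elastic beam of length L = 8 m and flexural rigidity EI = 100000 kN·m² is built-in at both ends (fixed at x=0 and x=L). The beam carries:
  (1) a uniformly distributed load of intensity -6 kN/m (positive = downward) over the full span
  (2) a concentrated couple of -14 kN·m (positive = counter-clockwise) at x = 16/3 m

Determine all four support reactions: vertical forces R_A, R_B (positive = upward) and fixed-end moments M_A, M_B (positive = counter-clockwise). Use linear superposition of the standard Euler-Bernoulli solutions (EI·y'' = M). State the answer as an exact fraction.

R_A = -79/3 kN, M_A = -110/3 kN·m, R_B = -65/3 kN, M_B = 32 kN·m

Load 1 — uniform load w=-6 kN/m over full span:
  R_A = wL/2 = (-6)·8/2 = -24 kN
  M_A = wL²/12 = (-6)·8²/12 = -32 kN·m
  R_B = wL/2 = (-6)·8/2 = -24 kN
  M_B = -wL²/12 = -(-6)·8²/12 = 32 kN·m
Load 2 — applied couple M₀=-14 kN·m at a=16/3 m (b=L-a=8/3):
  R_A = 6M₀ab/L³ = 6·(-14)·(16/3)·(8/3)/8³ = -7/3 kN
  M_A = M₀b(2a-b)/L² = (-14)·(8/3)·(2·(16/3)-(8/3))/8² = -14/3 kN·m
  R_B = -6M₀ab/L³ = -6·(-14)·(16/3)·(8/3)/8³ = 7/3 kN
  M_B = M₀a(2b-a)/L² = (-14)·(16/3)·(2·(8/3)-(16/3))/8² = 0 kN·m
Superposition: R_A = -79/3 kN, M_A = -110/3 kN·m, R_B = -65/3 kN, M_B = 32 kN·m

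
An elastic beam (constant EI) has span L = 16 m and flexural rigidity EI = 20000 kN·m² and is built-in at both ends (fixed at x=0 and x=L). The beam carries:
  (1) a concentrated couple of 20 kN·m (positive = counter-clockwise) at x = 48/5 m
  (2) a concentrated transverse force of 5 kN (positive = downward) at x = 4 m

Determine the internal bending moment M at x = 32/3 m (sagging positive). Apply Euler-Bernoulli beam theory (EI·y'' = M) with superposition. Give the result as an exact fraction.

Load 1 — applied couple M₀=20 kN·m at a=48/5 m (b=L-a=32/5):
  M_1 = R_Ax - M_A - M₀  [x>a] with R_A=9/5, M_A=32/5 = (9/5)·(32/3) - (32/5) - 20 = -36/5 kN·m
Load 2 — point force P=5 kN at a=4 m (b=L-a=12):
  M_2 = Pa²(a+3b)(L-x)/L³ - Pa²b/L²  [x>a] = 5·4²·(4+3·12)·(16-(32/3))/16³ - 5·4²·12/16² = 5/12 kN·m
Superposition: M = Σ M_i = -407/60 kN·m ≈ -6.783333 kN·m

M(32/3) = -407/60 kN·m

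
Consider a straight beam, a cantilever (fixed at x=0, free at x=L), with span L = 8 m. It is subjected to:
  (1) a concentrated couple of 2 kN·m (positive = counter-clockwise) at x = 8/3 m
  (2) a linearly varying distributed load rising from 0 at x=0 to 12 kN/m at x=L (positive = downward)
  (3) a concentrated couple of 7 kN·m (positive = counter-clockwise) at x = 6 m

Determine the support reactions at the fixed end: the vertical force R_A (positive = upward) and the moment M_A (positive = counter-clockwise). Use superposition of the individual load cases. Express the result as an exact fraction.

Load 1 — applied couple M₀=2 kN·m at a=8/3 m (b=L-a=16/3):
  R_A = 0 kN
  M_A = -M₀ = -2 kN·m
Load 2 — triangular load w₀=12 kN/m (0→w₀ over full span):
  R_A = w₀L/2 = 12·8/2 = 48 kN
  M_A = w₀L²/3 = 12·8²/3 = 256 kN·m
Load 3 — applied couple M₀=7 kN·m at a=6 m (b=L-a=2):
  R_A = 0 kN
  M_A = -M₀ = -7 kN·m
Superposition: R_A = 48 kN, M_A = 247 kN·m

R_A = 48 kN, M_A = 247 kN·m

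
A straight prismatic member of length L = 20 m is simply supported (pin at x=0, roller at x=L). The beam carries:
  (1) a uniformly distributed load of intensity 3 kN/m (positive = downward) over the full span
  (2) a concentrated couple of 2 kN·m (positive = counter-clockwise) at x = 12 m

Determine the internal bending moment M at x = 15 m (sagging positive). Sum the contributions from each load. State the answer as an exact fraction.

M(15) = 112 kN·m

Load 1 — uniform load w=3 kN/m over full span:
  M_1 = wx(L-x)/2 = 3·15·(20-15)/2 = 225/2 kN·m
Load 2 — applied couple M₀=2 kN·m at a=12 m (b=L-a=8):
  M_2 = M₀x/L - M₀  [x>a] = 2·15/20 - 2 = -1/2 kN·m
Superposition: M = Σ M_i = 112 kN·m ≈ 112.000000 kN·m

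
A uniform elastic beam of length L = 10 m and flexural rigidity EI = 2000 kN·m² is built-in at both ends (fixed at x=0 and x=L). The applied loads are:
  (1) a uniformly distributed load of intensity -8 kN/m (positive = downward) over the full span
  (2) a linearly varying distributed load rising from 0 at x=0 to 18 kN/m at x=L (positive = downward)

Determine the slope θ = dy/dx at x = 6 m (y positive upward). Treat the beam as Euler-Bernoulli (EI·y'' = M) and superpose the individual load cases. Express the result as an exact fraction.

θ(6) = -1/625 rad

Load 1 — uniform load w=-8 kN/m over full span:
  θ_1 = -wx(L-x)(L-2x)/(12EI) = -(-8)·6·(10-6)·(10-2·6)/(12·2000) = -2/125 rad
Load 2 — triangular load w₀=18 kN/m (0→w₀ over full span):
  θ_2 = -w₀(2x(L-x)(L-2x)(x+2L)+x²(L-x)²)/(120LEI) = -18·(2·6·(10-6)·(10-2·6)·(6+2·10)+6²·(10-6)²)/(120·10·2000) = 9/625 rad
Superposition: θ = Σ θ_i = -1/625 rad ≈ -0.001600 rad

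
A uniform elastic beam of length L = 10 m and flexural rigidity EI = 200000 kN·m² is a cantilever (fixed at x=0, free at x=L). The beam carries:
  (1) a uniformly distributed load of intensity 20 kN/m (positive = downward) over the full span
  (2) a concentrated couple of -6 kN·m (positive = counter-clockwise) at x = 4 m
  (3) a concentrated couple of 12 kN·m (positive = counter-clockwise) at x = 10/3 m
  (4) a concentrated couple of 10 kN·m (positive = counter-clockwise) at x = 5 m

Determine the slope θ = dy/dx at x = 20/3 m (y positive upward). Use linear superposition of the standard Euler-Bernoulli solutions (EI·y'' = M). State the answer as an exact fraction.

θ(20/3) = -127327/8100000 rad

Load 1 — uniform load w=20 kN/m over full span:
  θ_1 = -wx(x²-3Lx+3L²)/(6EI) = -20·(20/3)·((20/3)²-3·10·(20/3)+3·10²)/(6·200000) = -13/810 rad
Load 2 — applied couple M₀=-6 kN·m at a=4 m (b=L-a=6):
  θ_2 = M₀a/EI  [x>a] = (-6)·4/200000 = -3/25000 rad
Load 3 — applied couple M₀=12 kN·m at a=10/3 m (b=L-a=20/3):
  θ_3 = M₀a/EI  [x>a] = 12·(10/3)/200000 = 1/5000 rad
Load 4 — applied couple M₀=10 kN·m at a=5 m (b=L-a=5):
  θ_4 = M₀a/EI  [x>a] = 10·5/200000 = 1/4000 rad
Superposition: θ = Σ θ_i = -127327/8100000 rad ≈ -0.015719 rad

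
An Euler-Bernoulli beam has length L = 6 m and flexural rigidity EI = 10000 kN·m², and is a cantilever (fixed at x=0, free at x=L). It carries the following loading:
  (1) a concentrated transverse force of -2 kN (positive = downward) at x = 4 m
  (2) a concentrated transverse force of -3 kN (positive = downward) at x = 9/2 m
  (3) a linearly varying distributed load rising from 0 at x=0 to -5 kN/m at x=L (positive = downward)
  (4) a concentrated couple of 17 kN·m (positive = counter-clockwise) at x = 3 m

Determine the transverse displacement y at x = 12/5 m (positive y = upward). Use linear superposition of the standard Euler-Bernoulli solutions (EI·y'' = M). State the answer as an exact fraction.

y(12/5) = 186057/7812500 m

Load 1 — point force P=-2 kN at a=4 m (b=L-a=2):
  y_1 = -Px²(3a-x)/(6EI)  [x≤a] = -(-2)·(12/5)²·(3·4-(12/5))/(6·10000) = 144/78125 m
Load 2 — point force P=-3 kN at a=9/2 m (b=L-a=3/2):
  y_2 = -Px²(3a-x)/(6EI)  [x≤a] = -(-3)·(12/5)²·(3·(9/2)-(12/5))/(6·10000) = 999/312500 m
Load 3 — triangular load w₀=-5 kN/m (0→w₀ over full span):
  y_3 = (w₀Lx³/12-w₀L²x²/6-w₀x⁵/(120L))/EI = ((-5)·6·(12/5)³/12-(-5)·6²·(12/5)²/6-(-5)·(12/5)⁵/(120·6))/10000 = 27108/1953125 m
Load 4 — applied couple M₀=17 kN·m at a=3 m (b=L-a=3):
  y_4 = M₀x²/(2EI)  [x≤a] = 17·(12/5)²/(2·10000) = 153/31250 m
Superposition: y = Σ y_i = 186057/7812500 m ≈ 0.023815 m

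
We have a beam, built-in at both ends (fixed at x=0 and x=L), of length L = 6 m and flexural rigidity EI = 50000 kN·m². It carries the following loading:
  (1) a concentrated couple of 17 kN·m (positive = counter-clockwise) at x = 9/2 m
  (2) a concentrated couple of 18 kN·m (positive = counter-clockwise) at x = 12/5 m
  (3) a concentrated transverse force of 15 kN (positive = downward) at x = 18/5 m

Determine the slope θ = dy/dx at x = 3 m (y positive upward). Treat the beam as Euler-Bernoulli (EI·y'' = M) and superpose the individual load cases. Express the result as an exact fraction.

Load 1 — applied couple M₀=17 kN·m at a=9/2 m (b=L-a=3/2):
  θ_1 = (R_Ax²/2 - M_Ax)/EI  [x≤a] with R_A=51/16, M_A=85/16 = ((51/16)·3²/2 - (85/16)·3)/50000 = -51/1600000 rad
Load 2 — applied couple M₀=18 kN·m at a=12/5 m (b=L-a=18/5):
  θ_2 = (R_Ax²/2 - M_Ax - M₀(x-a))/EI  [x>a] with R_A=108/25, M_A=54/25 = ((108/25)·3²/2 - (54/25)·3 - 18·(3-(12/5)))/50000 = 27/625000 rad
Load 3 — point force P=15 kN at a=18/5 m (b=L-a=12/5):
  θ_3 = -Pb²x(2aL-(3a+b)x)/(2L³EI)  [x≤a] = -15·(12/5)²·3·(2·(18/5)·6-(3·(18/5)+(12/5))·3)/(2·6³·50000) = -27/625000 rad
Superposition: θ = Σ θ_i = -51/1600000 rad ≈ -0.000032 rad

θ(3) = -51/1600000 rad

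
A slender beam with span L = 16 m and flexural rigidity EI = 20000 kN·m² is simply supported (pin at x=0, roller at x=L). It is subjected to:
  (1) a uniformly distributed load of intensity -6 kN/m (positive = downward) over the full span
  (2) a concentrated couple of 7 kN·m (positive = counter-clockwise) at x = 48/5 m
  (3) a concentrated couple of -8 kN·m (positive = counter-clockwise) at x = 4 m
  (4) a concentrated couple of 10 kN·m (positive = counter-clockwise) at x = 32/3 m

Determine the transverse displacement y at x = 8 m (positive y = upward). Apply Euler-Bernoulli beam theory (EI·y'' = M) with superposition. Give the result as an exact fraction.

Load 1 — uniform load w=-6 kN/m over full span:
  y_1 = -wx(L³-2Lx²+x³)/(24EI) = -(-6)·8·(16³-2·16·8²+8³)/(24·20000) = 32/125 m
Load 2 — applied couple M₀=7 kN·m at a=48/5 m (b=L-a=32/5):
  y_2 = (M₀x³/(6L)+C₁x)/EI  [x≤a] with C₁=M₀(3b²-L²)/(6L)=-728/75 = (7·8³/(6·16)+(-728/75)·8)/20000 = -63/31250 m
Load 3 — applied couple M₀=-8 kN·m at a=4 m (b=L-a=12):
  y_3 = (M₀x³/(6L)-M₀(x-a)²/2+C₁x)/EI  [x>a] with C₁=M₀(3b²-L²)/(6L)=-44/3 = ((-8)·8³/(6·16)-(-8)·(8-4)²/2+(-44/3)·8)/20000 = -3/625 m
Load 4 — applied couple M₀=10 kN·m at a=32/3 m (b=L-a=16/3):
  y_4 = (M₀x³/(6L)+C₁x)/EI  [x≤a] with C₁=M₀(3b²-L²)/(6L)=-160/9 = (10·8³/(6·16)+(-160/9)·8)/20000 = -1/225 m
Superposition: y = Σ y_i = 68833/281250 m ≈ 0.244740 m

y(8) = 68833/281250 m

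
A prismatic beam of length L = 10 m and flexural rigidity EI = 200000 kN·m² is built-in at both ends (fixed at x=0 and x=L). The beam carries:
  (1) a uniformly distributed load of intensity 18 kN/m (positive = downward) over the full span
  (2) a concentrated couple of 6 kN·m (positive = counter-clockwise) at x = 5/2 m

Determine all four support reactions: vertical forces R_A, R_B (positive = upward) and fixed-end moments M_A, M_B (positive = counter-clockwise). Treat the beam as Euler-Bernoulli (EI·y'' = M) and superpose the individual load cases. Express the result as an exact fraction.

R_A = 3627/40 kN, M_A = 1191/8 kN·m, R_B = 3573/40 kN, M_B = -1185/8 kN·m

Load 1 — uniform load w=18 kN/m over full span:
  R_A = wL/2 = 18·10/2 = 90 kN
  M_A = wL²/12 = 18·10²/12 = 150 kN·m
  R_B = wL/2 = 18·10/2 = 90 kN
  M_B = -wL²/12 = -18·10²/12 = -150 kN·m
Load 2 — applied couple M₀=6 kN·m at a=5/2 m (b=L-a=15/2):
  R_A = 6M₀ab/L³ = 6·6·(5/2)·(15/2)/10³ = 27/40 kN
  M_A = M₀b(2a-b)/L² = 6·(15/2)·(2·(5/2)-(15/2))/10² = -9/8 kN·m
  R_B = -6M₀ab/L³ = -6·6·(5/2)·(15/2)/10³ = -27/40 kN
  M_B = M₀a(2b-a)/L² = 6·(5/2)·(2·(15/2)-(5/2))/10² = 15/8 kN·m
Superposition: R_A = 3627/40 kN, M_A = 1191/8 kN·m, R_B = 3573/40 kN, M_B = -1185/8 kN·m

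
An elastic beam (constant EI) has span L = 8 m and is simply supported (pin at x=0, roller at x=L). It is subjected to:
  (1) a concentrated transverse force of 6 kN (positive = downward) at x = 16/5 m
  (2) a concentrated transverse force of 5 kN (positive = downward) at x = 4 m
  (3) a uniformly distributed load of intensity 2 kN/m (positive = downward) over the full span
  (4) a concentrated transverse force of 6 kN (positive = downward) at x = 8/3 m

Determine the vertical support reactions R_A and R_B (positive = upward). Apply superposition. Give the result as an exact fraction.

R_A = 181/10 kN, R_B = 149/10 kN

Load 1 — point force P=6 kN at a=16/5 m (b=L-a=24/5):
  R_A = Pb/L = 6·(24/5)/8 = 18/5 kN
  R_B = Pa/L = 6·(16/5)/8 = 12/5 kN
Load 2 — point force P=5 kN at a=4 m (b=L-a=4):
  R_A = Pb/L = 5·4/8 = 5/2 kN
  R_B = Pa/L = 5·4/8 = 5/2 kN
Load 3 — uniform load w=2 kN/m over full span:
  R_A = wL/2 = 2·8/2 = 8 kN
  R_B = wL/2 = 2·8/2 = 8 kN
Load 4 — point force P=6 kN at a=8/3 m (b=L-a=16/3):
  R_A = Pb/L = 6·(16/3)/8 = 4 kN
  R_B = Pa/L = 6·(8/3)/8 = 2 kN
Superposition: R_A = 181/10 kN, R_B = 149/10 kN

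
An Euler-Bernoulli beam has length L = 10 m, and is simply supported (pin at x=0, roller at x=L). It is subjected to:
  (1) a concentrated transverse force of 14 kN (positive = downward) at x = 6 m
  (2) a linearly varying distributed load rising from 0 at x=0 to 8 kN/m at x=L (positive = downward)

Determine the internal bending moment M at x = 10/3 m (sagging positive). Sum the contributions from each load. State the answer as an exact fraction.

M(10/3) = 4712/81 kN·m

Load 1 — point force P=14 kN at a=6 m (b=L-a=4):
  M_1 = Pbx/L  [x≤a] = 14·4·(10/3)/10 = 56/3 kN·m
Load 2 — triangular load w₀=8 kN/m (0→w₀ over full span):
  M_2 = w₀Lx/6 - w₀x³/(6L) = 8·10·(10/3)/6 - 8·(10/3)³/(6·10) = 3200/81 kN·m
Superposition: M = Σ M_i = 4712/81 kN·m ≈ 58.172840 kN·m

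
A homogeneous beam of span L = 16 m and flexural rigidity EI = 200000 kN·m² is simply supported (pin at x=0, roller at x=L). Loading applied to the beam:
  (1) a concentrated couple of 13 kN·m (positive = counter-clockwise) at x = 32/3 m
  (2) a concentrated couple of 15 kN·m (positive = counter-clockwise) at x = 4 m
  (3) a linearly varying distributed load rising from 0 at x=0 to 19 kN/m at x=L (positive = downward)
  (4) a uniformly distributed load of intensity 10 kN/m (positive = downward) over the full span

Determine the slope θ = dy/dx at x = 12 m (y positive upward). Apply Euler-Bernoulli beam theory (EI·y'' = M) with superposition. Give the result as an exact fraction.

θ(12) = 204763/18000000 rad

Load 1 — applied couple M₀=13 kN·m at a=32/3 m (b=L-a=16/3):
  θ_1 = (M₀x²/(2L)-M₀(x-a)+C₁)/EI  [x>a] with C₁=M₀(3b²-L²)/(6L)=-208/9 = (13·12²/(2·16)-13·(12-(32/3))+(-208/9))/200000 = 13/144000 rad
Load 2 — applied couple M₀=15 kN·m at a=4 m (b=L-a=12):
  θ_2 = (M₀x²/(2L)-M₀(x-a)+C₁)/EI  [x>a] with C₁=M₀(3b²-L²)/(6L)=55/2 = (15·12²/(2·16)-15·(12-4)+(55/2))/200000 = -1/8000 rad
Load 3 — triangular load w₀=19 kN/m (0→w₀ over full span):
  θ_3 = -w₀(7L⁴-30L²x²+15x⁴)/(360LEI) = -19·(7·16⁴-30·16²·12²+15·12⁴)/(360·16·200000) = 24947/4500000 rad
Load 4 — uniform load w=10 kN/m over full span:
  θ_4 = -w(L³-6Lx²+4x³)/(24EI) = -10·(16³-6·16·12²+4·12³)/(24·200000) = 11/1875 rad
Superposition: θ = Σ θ_i = 204763/18000000 rad ≈ 0.011376 rad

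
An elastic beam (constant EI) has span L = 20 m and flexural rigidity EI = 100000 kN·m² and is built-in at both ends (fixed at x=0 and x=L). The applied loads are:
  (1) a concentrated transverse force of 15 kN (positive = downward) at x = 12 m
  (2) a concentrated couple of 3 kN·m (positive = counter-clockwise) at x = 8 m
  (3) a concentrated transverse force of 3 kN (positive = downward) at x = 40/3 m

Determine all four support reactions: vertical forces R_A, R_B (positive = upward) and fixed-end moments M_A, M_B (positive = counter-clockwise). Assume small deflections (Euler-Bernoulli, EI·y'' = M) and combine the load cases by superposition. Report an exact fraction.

Load 1 — point force P=15 kN at a=12 m (b=L-a=8):
  R_A = Pb²(3a+b)/L³ = 15·8²·(3·12+8)/20³ = 132/25 kN
  M_A = Pab²/L² = 15·12·8²/20² = 144/5 kN·m
  R_B = Pa²(a+3b)/L³ = 15·12²·(12+3·8)/20³ = 243/25 kN
  M_B = -Pa²b/L² = -15·12²·8/20² = -216/5 kN·m
Load 2 — applied couple M₀=3 kN·m at a=8 m (b=L-a=12):
  R_A = 6M₀ab/L³ = 6·3·8·12/20³ = 27/125 kN
  M_A = M₀b(2a-b)/L² = 3·12·(2·8-12)/20² = 9/25 kN·m
  R_B = -6M₀ab/L³ = -6·3·8·12/20³ = -27/125 kN
  M_B = M₀a(2b-a)/L² = 3·8·(2·12-8)/20² = 24/25 kN·m
Load 3 — point force P=3 kN at a=40/3 m (b=L-a=20/3):
  R_A = Pb²(3a+b)/L³ = 3·(20/3)²·(3·(40/3)+(20/3))/20³ = 7/9 kN
  M_A = Pab²/L² = 3·(40/3)·(20/3)²/20² = 40/9 kN·m
  R_B = Pa²(a+3b)/L³ = 3·(40/3)²·((40/3)+3·(20/3))/20³ = 20/9 kN
  M_B = -Pa²b/L² = -3·(40/3)²·(20/3)/20² = -80/9 kN·m
Superposition: R_A = 7058/1125 kN, M_A = 7561/225 kN·m, R_B = 13192/1125 kN, M_B = -11504/225 kN·m

R_A = 7058/1125 kN, M_A = 7561/225 kN·m, R_B = 13192/1125 kN, M_B = -11504/225 kN·m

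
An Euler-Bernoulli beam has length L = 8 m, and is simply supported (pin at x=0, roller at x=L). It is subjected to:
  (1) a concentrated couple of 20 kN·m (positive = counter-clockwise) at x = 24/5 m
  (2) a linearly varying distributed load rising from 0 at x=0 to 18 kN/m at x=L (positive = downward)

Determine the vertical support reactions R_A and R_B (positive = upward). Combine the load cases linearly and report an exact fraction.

Load 1 — applied couple M₀=20 kN·m at a=24/5 m (b=L-a=16/5):
  R_A = M₀/L = 20/8 = 5/2 kN
  R_B = -M₀/L = -20/8 = -5/2 kN
Load 2 — triangular load w₀=18 kN/m (0→w₀ over full span):
  R_A = w₀L/6 = 18·8/6 = 24 kN
  R_B = w₀L/3 = 18·8/3 = 48 kN
Superposition: R_A = 53/2 kN, R_B = 91/2 kN

R_A = 53/2 kN, R_B = 91/2 kN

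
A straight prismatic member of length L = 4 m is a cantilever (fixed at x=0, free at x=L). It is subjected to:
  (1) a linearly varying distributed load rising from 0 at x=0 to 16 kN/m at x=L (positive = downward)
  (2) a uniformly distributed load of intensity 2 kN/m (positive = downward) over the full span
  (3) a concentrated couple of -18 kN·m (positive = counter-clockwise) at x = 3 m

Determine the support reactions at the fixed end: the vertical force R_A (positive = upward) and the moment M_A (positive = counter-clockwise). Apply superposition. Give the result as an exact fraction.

Load 1 — triangular load w₀=16 kN/m (0→w₀ over full span):
  R_A = w₀L/2 = 16·4/2 = 32 kN
  M_A = w₀L²/3 = 16·4²/3 = 256/3 kN·m
Load 2 — uniform load w=2 kN/m over full span:
  R_A = wL = 2·4 = 8 kN
  M_A = wL²/2 = 2·4²/2 = 16 kN·m
Load 3 — applied couple M₀=-18 kN·m at a=3 m (b=L-a=1):
  R_A = 0 kN
  M_A = -M₀ = -(-18) = 18 kN·m
Superposition: R_A = 40 kN, M_A = 358/3 kN·m

R_A = 40 kN, M_A = 358/3 kN·m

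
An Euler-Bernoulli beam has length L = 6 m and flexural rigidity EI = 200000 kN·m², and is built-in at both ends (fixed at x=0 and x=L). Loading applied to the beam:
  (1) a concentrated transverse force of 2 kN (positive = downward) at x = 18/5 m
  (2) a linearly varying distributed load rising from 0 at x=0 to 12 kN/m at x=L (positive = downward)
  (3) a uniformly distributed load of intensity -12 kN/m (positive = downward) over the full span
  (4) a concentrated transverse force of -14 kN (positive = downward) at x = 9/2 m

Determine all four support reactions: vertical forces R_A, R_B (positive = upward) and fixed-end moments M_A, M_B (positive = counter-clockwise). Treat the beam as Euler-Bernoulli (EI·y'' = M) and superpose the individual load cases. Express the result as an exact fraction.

R_A = -53367/2000 kN, M_A = -48771/2000 kN·m, R_B = -42633/2000 kN, M_B = 48969/2000 kN·m

Load 1 — point force P=2 kN at a=18/5 m (b=L-a=12/5):
  R_A = Pb²(3a+b)/L³ = 2·(12/5)²·(3·(18/5)+(12/5))/6³ = 88/125 kN
  M_A = Pab²/L² = 2·(18/5)·(12/5)²/6² = 144/125 kN·m
  R_B = Pa²(a+3b)/L³ = 2·(18/5)²·((18/5)+3·(12/5))/6³ = 162/125 kN
  M_B = -Pa²b/L² = -2·(18/5)²·(12/5)/6² = -216/125 kN·m
Load 2 — triangular load w₀=12 kN/m (0→w₀ over full span):
  R_A = 3w₀L/20 = 3·12·6/20 = 54/5 kN
  M_A = w₀L²/30 = 12·6²/30 = 72/5 kN·m
  R_B = 7w₀L/20 = 7·12·6/20 = 126/5 kN
  M_B = -w₀L²/20 = -12·6²/20 = -108/5 kN·m
Load 3 — uniform load w=-12 kN/m over full span:
  R_A = wL/2 = (-12)·6/2 = -36 kN
  M_A = wL²/12 = (-12)·6²/12 = -36 kN·m
  R_B = wL/2 = (-12)·6/2 = -36 kN
  M_B = -wL²/12 = -(-12)·6²/12 = 36 kN·m
Load 4 — point force P=-14 kN at a=9/2 m (b=L-a=3/2):
  R_A = Pb²(3a+b)/L³ = (-14)·(3/2)²·(3·(9/2)+(3/2))/6³ = -35/16 kN
  M_A = Pab²/L² = (-14)·(9/2)·(3/2)²/6² = -63/16 kN·m
  R_B = Pa²(a+3b)/L³ = (-14)·(9/2)²·((9/2)+3·(3/2))/6³ = -189/16 kN
  M_B = -Pa²b/L² = -(-14)·(9/2)²·(3/2)/6² = 189/16 kN·m
Superposition: R_A = -53367/2000 kN, M_A = -48771/2000 kN·m, R_B = -42633/2000 kN, M_B = 48969/2000 kN·m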